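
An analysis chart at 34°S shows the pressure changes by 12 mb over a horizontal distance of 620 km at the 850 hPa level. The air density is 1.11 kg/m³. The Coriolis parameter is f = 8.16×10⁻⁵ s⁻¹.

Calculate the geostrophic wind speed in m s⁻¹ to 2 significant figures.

Pressure gradient: |∂P/∂n| = 1200 Pa / 620000 m = 1.94×10⁻³ Pa/m
Geostrophic balance (pressure-gradient force = Coriolis force):
V_g = (1/(fρ)) |∂P/∂n| = 1.94×10⁻³ / (8.16×10⁻⁵ × 1.11) = 21.4 m/s

21 m s⁻¹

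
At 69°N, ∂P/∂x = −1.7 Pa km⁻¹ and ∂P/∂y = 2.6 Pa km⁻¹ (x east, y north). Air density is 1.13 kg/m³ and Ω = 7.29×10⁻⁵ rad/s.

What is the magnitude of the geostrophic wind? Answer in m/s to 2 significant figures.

Coriolis parameter at 69°N:
f = 2Ω sin φ = 2 × 7.29×10⁻⁵ × sin 69° = 1.36×10⁻⁴ s⁻¹
Component geostrophic relations (x east, y north):
u_g = −(1/(fρ)) ∂P/∂y,  v_g = (1/(fρ)) ∂P/∂x
u_g = −(2.6×10⁻³)/(1.36×10⁻⁴ × 1.13) = −16.9 m/s;  v_g = (−1.7×10⁻³)/(1.36×10⁻⁴ × 1.13) = −11.1 m/s
|V_g| = √(u_g² + v_g²) = 20.2 m/s

20 m/s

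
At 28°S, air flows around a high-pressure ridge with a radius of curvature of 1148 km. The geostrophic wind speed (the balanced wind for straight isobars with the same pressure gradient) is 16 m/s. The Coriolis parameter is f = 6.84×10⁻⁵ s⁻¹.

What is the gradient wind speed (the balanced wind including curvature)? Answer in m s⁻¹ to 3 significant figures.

22.4 m s⁻¹

Around a high, pressure-gradient force acts outward with centrifugal, so Coriolis balances both:
fV = (1/ρ)|∂P/∂n| + V²/R  →  V² − fR·V + fR·V_g = 0
With fR = 6.84×10⁻⁵ × 1148×10³ m = 78.5 m/s:
V = [fR − √((fR)² − 4 fR V_g)]/2 = [78.5 − √(78.5² − 4×78.5×16)]/2 = 22.4 m/s
Supergeostrophic (V > V_g = 16 m/s), as expected around a high.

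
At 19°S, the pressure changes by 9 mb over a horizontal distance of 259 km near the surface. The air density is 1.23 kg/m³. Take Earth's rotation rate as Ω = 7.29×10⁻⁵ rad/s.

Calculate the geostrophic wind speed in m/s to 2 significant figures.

60 m/s

Coriolis parameter at 19°S:
f = 2Ω sin φ = 2 × 7.29×10⁻⁵ × sin 19° = 4.75×10⁻⁵ s⁻¹
Pressure gradient: |∂P/∂n| = 900 Pa / 259000 m = 3.47×10⁻³ Pa/m
Geostrophic balance (pressure-gradient force = Coriolis force):
V_g = (1/(fρ)) |∂P/∂n| = 3.47×10⁻³ / (4.75×10⁻⁵ × 1.23) = 59.5 m/s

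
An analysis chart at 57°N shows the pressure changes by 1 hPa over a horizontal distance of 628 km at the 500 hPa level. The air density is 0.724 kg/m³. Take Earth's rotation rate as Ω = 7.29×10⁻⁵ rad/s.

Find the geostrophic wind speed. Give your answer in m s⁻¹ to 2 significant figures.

1.8 m s⁻¹

Coriolis parameter at 57°N:
f = 2Ω sin φ = 2 × 7.29×10⁻⁵ × sin 57° = 1.22×10⁻⁴ s⁻¹
Pressure gradient: |∂P/∂n| = 100 Pa / 628000 m = 1.59×10⁻⁴ Pa/m
Geostrophic balance (pressure-gradient force = Coriolis force):
V_g = (1/(fρ)) |∂P/∂n| = 1.59×10⁻⁴ / (1.22×10⁻⁴ × 0.724) = 1.80 m/s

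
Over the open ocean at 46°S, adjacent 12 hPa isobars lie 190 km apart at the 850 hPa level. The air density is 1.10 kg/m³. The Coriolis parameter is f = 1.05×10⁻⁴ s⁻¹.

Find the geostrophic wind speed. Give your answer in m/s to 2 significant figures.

55 m/s

Pressure gradient: |∂P/∂n| = 1200 Pa / 190000 m = 6.32×10⁻³ Pa/m
Geostrophic balance (pressure-gradient force = Coriolis force):
V_g = (1/(fρ)) |∂P/∂n| = 6.32×10⁻³ / (1.05×10⁻⁴ × 1.10) = 54.7 m/s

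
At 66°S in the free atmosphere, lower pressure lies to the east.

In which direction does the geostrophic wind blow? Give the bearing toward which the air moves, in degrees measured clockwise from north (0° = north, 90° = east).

000°

The pressure-gradient force points toward the east (bearing 090°).
Geostrophic balance: in the Southern Hemisphere the Coriolis force deflects motion to the left, so the geostrophic wind blows 90° to the left of the pressure-gradient force (low pressure on the right).
Rotating 090° by 90° counterclockwise gives 000° — the wind blows toward the north.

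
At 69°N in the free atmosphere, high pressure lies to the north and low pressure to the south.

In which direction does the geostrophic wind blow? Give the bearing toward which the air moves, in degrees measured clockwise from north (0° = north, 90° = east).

270°

The pressure-gradient force points toward the south (bearing 180°).
Geostrophic balance: in the Northern Hemisphere the Coriolis force deflects motion to the right, so the geostrophic wind blows 90° to the right of the pressure-gradient force (low pressure on the left).
Rotating 180° by 90° clockwise gives 270° — the wind blows toward the west.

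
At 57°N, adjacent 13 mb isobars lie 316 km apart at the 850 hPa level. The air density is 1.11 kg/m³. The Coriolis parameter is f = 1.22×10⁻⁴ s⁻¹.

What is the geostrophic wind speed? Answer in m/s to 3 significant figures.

Pressure gradient: |∂P/∂n| = 1300 Pa / 316000 m = 4.11×10⁻³ Pa/m
Geostrophic balance (pressure-gradient force = Coriolis force):
V_g = (1/(fρ)) |∂P/∂n| = 4.11×10⁻³ / (1.22×10⁻⁴ × 1.11) = 30.4 m/s

30.4 m/s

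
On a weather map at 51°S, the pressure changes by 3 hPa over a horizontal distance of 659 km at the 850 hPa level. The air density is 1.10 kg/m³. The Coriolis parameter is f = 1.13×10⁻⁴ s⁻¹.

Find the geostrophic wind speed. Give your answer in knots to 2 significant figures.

7.1 knots

Pressure gradient: |∂P/∂n| = 300 Pa / 659000 m = 4.55×10⁻⁴ Pa/m
Geostrophic balance (pressure-gradient force = Coriolis force):
V_g = (1/(fρ)) |∂P/∂n| = 4.55×10⁻⁴ / (1.13×10⁻⁴ × 1.10) = 3.66 m/s
Converting: 3.66 m/s × 1.944 = 7.1 knots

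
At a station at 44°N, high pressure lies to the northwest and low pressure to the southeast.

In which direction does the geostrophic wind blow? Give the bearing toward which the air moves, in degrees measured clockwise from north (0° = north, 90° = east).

225°

The pressure-gradient force points toward the southeast (bearing 135°).
Geostrophic balance: in the Northern Hemisphere the Coriolis force deflects motion to the right, so the geostrophic wind blows 90° to the right of the pressure-gradient force (low pressure on the left).
Rotating 135° by 90° clockwise gives 225° — the wind blows toward the southwest.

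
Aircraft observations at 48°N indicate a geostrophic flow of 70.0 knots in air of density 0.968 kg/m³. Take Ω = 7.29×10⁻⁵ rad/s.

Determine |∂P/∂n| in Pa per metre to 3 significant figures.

Coriolis parameter at 48°N:
f = 2Ω sin φ = 2 × 7.29×10⁻⁵ × sin 48° = 1.08×10⁻⁴ s⁻¹
Wind speed in SI: 70.0 knots = 36.0 m/s
Geostrophic balance rearranged: |∂P/∂n| = f ρ V_g
|∂P/∂n| = 1.08×10⁻⁴ × 0.968 × 36.0 = 3.78×10⁻³ Pa/m

3.78×10⁻³ Pa/m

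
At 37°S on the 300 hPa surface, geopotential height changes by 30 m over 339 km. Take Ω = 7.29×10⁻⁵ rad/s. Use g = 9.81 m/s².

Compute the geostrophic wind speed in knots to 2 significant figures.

Coriolis parameter at 37°S:
f = 2Ω sin φ = 2 × 7.29×10⁻⁵ × sin 37° = 8.77×10⁻⁵ s⁻¹
Height gradient: |∂Z/∂n| = 30 m / 339000 m = 8.85×10⁻⁵
On a pressure surface, geostrophic balance gives V_g = (g/f)|∂Z/∂n|:
V_g = 9.81 × 8.85×10⁻⁵ / 8.77×10⁻⁵ = 9.89 m/s
Converting: 9.89 m/s × 1.944 = 19 knots

19 knots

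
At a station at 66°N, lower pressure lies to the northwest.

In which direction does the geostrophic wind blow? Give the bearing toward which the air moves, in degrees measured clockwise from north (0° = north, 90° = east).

045°

The pressure-gradient force points toward the northwest (bearing 315°).
Geostrophic balance: in the Northern Hemisphere the Coriolis force deflects motion to the right, so the geostrophic wind blows 90° to the right of the pressure-gradient force (low pressure on the left).
Rotating 315° by 90° clockwise gives 045° — the wind blows toward the northeast.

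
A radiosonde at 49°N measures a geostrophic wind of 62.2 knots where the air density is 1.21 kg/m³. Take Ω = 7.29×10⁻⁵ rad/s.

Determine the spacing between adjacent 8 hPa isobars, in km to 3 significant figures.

188 km

Coriolis parameter at 49°N:
f = 2Ω sin φ = 2 × 7.29×10⁻⁵ × sin 49° = 1.10×10⁻⁴ s⁻¹
Wind speed in SI: 62.2 knots = 32.0 m/s
Geostrophic balance rearranged: |∂P/∂n| = f ρ V_g
|∂P/∂n| = 1.10×10⁻⁴ × 1.21 × 32.0 = 4.26×10⁻³ Pa/m
Isobar spacing: Δn = ΔP/|∂P/∂n| = 800 Pa / 4.26×10⁻³ Pa/m = 187775 m ≈ 188 km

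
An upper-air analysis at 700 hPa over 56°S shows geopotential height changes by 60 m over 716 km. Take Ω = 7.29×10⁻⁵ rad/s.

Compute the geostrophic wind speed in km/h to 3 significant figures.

24.5 km/h

Coriolis parameter at 56°S:
f = 2Ω sin φ = 2 × 7.29×10⁻⁵ × sin 56° = 1.21×10⁻⁴ s⁻¹
Height gradient: |∂Z/∂n| = 60 m / 716000 m = 8.38×10⁻⁵
On a pressure surface, geostrophic balance gives V_g = (g/f)|∂Z/∂n|:
V_g = 9.81 × 8.38×10⁻⁵ / 1.21×10⁻⁴ = 6.80 m/s
Converting: 6.80 m/s × 3.6 = 24.5 km/h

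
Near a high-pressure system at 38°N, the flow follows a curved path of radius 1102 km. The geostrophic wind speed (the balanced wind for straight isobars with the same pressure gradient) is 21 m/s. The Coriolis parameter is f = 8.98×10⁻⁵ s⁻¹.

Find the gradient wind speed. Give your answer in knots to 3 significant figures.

58.8 knots

Around a high, pressure-gradient force acts outward with centrifugal, so Coriolis balances both:
fV = (1/ρ)|∂P/∂n| + V²/R  →  V² − fR·V + fR·V_g = 0
With fR = 8.98×10⁻⁵ × 1102×10³ m = 99.0 m/s:
V = [fR − √((fR)² − 4 fR V_g)]/2 = [99.0 − √(99.0² − 4×99.0×21)]/2 = 30.2 m/s
Supergeostrophic (V > V_g = 21 m/s), as expected around a high.
Converting: 30.2 m/s × 1.944 = 58.8 knots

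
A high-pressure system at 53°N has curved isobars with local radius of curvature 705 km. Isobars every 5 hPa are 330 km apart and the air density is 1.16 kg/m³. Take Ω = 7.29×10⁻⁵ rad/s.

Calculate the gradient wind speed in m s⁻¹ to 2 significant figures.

Coriolis parameter at 53°N:
f = 2Ω sin φ = 2 × 7.29×10⁻⁵ × sin 53° = 1.16×10⁻⁴ s⁻¹
Pressure gradient: |∂P/∂n| = 500 Pa / 330000 m = 1.52×10⁻³ Pa/m
Geostrophic speed: V_g = |∂P/∂n|/(fρ) = 1.52×10⁻³/(1.16×10⁻⁴ × 1.16) = 11.2 m/s
Around a high, pressure-gradient force acts outward with centrifugal, so Coriolis balances both:
fV = (1/ρ)|∂P/∂n| + V²/R  →  V² − fR·V + fR·V_g = 0
With fR = 1.16×10⁻⁴ × 705×10³ m = 82.1 m/s:
V = [fR − √((fR)² − 4 fR V_g)]/2 = [82.1 − √(82.1² − 4×82.1×11.2)]/2 = 13.4 m/s
Supergeostrophic (V > V_g = 11.2 m/s), as expected around a high.

13 m s⁻¹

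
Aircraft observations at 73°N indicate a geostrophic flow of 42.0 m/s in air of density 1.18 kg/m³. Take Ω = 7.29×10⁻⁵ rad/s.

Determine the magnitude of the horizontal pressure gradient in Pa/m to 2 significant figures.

6.9×10⁻³ Pa/m

Coriolis parameter at 73°N:
f = 2Ω sin φ = 2 × 7.29×10⁻⁵ × sin 73° = 1.39×10⁻⁴ s⁻¹
Geostrophic balance rearranged: |∂P/∂n| = f ρ V_g
|∂P/∂n| = 1.39×10⁻⁴ × 1.18 × 42.0 = 6.91×10⁻³ Pa/m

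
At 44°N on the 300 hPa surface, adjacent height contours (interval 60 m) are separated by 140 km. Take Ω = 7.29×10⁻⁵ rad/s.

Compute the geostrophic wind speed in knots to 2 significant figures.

81 knots

Coriolis parameter at 44°N:
f = 2Ω sin φ = 2 × 7.29×10⁻⁵ × sin 44° = 1.01×10⁻⁴ s⁻¹
Height gradient: |∂Z/∂n| = 60 m / 140000 m = 4.29×10⁻⁴
On a pressure surface, geostrophic balance gives V_g = (g/f)|∂Z/∂n|:
V_g = 9.81 × 4.29×10⁻⁴ / 1.01×10⁻⁴ = 41.5 m/s
Converting: 41.5 m/s × 1.944 = 81 knots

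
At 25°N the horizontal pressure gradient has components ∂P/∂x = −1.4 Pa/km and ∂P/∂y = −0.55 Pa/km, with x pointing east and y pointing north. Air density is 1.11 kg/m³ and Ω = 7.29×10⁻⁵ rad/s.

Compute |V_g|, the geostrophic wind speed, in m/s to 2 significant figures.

22 m/s

Coriolis parameter at 25°N:
f = 2Ω sin φ = 2 × 7.29×10⁻⁵ × sin 25° = 6.16×10⁻⁵ s⁻¹
Component geostrophic relations (x east, y north):
u_g = −(1/(fρ)) ∂P/∂y,  v_g = (1/(fρ)) ∂P/∂x
u_g = −(−0.55×10⁻³)/(6.16×10⁻⁵ × 1.11) = 8.04 m/s;  v_g = (−1.4×10⁻³)/(6.16×10⁻⁵ × 1.11) = −20.5 m/s
|V_g| = √(u_g² + v_g²) = 22.0 m/s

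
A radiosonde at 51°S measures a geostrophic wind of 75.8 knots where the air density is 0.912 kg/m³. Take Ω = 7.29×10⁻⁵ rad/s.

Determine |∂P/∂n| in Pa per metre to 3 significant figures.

4.03×10⁻³ Pa/m

Coriolis parameter at 51°S:
f = 2Ω sin φ = 2 × 7.29×10⁻⁵ × sin 51° = 1.13×10⁻⁴ s⁻¹
Wind speed in SI: 75.8 knots = 39.0 m/s
Geostrophic balance rearranged: |∂P/∂n| = f ρ V_g
|∂P/∂n| = 1.13×10⁻⁴ × 0.912 × 39.0 = 4.03×10⁻³ Pa/m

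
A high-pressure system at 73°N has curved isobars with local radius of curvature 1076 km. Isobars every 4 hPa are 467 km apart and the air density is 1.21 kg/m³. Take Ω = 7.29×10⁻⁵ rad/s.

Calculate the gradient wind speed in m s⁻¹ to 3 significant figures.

Coriolis parameter at 73°N:
f = 2Ω sin φ = 2 × 7.29×10⁻⁵ × sin 73° = 1.39×10⁻⁴ s⁻¹
Pressure gradient: |∂P/∂n| = 400 Pa / 467000 m = 8.57×10⁻⁴ Pa/m
Geostrophic speed: V_g = |∂P/∂n|/(fρ) = 8.57×10⁻⁴/(1.39×10⁻⁴ × 1.21) = 5.08 m/s
Around a high, pressure-gradient force acts outward with centrifugal, so Coriolis balances both:
fV = (1/ρ)|∂P/∂n| + V²/R  →  V² − fR·V + fR·V_g = 0
With fR = 1.39×10⁻⁴ × 1076×10³ m = 150 m/s:
V = [fR − √((fR)² − 4 fR V_g)]/2 = [150 − √(150² − 4×150×5.08)]/2 = 5.26 m/s
Supergeostrophic (V > V_g = 5.08 m/s), as expected around a high.

5.26 m s⁻¹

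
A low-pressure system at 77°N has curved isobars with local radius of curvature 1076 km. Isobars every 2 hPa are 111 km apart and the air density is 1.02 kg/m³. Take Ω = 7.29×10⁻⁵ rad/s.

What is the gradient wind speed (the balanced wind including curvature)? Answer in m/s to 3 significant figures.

Coriolis parameter at 77°N:
f = 2Ω sin φ = 2 × 7.29×10⁻⁵ × sin 77° = 1.42×10⁻⁴ s⁻¹
Pressure gradient: |∂P/∂n| = 200 Pa / 111000 m = 1.80×10⁻³ Pa/m
Geostrophic speed: V_g = |∂P/∂n|/(fρ) = 1.80×10⁻³/(1.42×10⁻⁴ × 1.02) = 12.4 m/s
Around a low, centrifugal force acts outward with Coriolis, so pressure-gradient force balances both:
(1/ρ)|∂P/∂n| = fV + V²/R  →  V² + fR·V − fR·V_g = 0
With fR = 1.42×10⁻⁴ × 1076×10³ m = 153 m/s:
V = [−fR + √((fR)² + 4 fR V_g)]/2 = [−153 + √(153² + 4×153×12.4)]/2 = 11.6 m/s
Subgeostrophic (V < V_g = 12.4 m/s), as expected around a low.

11.6 m/s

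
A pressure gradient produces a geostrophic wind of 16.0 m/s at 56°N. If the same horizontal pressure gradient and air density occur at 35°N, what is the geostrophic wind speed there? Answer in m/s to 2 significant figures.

23 m/s

With the same pressure gradient and density, V_g ∝ 1/f ∝ 1/sin φ.
V₂ = V₁ · sin φ₁ / sin φ₂ = 16.0 × sin 56° / sin 35°
V₂ = 16.0 × 0.8290/0.5736 = 23 m/s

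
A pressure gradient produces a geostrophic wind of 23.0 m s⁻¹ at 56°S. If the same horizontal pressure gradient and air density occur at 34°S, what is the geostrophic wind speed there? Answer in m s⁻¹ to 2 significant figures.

34 m s⁻¹

With the same pressure gradient and density, V_g ∝ 1/f ∝ 1/sin φ.
V₂ = V₁ · sin φ₁ / sin φ₂ = 23.0 × sin 56° / sin 34°
V₂ = 23.0 × 0.8290/0.5592 = 34 m s⁻¹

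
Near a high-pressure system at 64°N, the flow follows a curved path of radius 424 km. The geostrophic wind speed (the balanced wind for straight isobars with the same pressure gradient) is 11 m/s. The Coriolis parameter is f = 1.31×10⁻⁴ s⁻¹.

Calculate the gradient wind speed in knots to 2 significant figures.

29 knots

Around a high, pressure-gradient force acts outward with centrifugal, so Coriolis balances both:
fV = (1/ρ)|∂P/∂n| + V²/R  →  V² − fR·V + fR·V_g = 0
With fR = 1.31×10⁻⁴ × 424×10³ m = 55.5 m/s:
V = [fR − √((fR)² − 4 fR V_g)]/2 = [55.5 − √(55.5² − 4×55.5×11)]/2 = 15.1 m/s
Supergeostrophic (V > V_g = 11 m/s), as expected around a high.
Converting: 15.1 m/s × 1.944 = 29 knots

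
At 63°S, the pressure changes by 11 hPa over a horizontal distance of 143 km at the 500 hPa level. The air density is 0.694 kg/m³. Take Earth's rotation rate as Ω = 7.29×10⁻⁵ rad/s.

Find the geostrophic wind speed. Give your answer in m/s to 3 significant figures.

Coriolis parameter at 63°S:
f = 2Ω sin φ = 2 × 7.29×10⁻⁵ × sin 63° = 1.30×10⁻⁴ s⁻¹
Pressure gradient: |∂P/∂n| = 1100 Pa / 143000 m = 7.69×10⁻³ Pa/m
Geostrophic balance (pressure-gradient force = Coriolis force):
V_g = (1/(fρ)) |∂P/∂n| = 7.69×10⁻³ / (1.30×10⁻⁴ × 0.694) = 85.3 m/s

85.3 m/s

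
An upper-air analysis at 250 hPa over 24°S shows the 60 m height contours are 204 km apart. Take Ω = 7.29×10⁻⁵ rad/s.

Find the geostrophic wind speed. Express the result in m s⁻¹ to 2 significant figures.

Coriolis parameter at 24°S:
f = 2Ω sin φ = 2 × 7.29×10⁻⁵ × sin 24° = 5.93×10⁻⁵ s⁻¹
Height gradient: |∂Z/∂n| = 60 m / 204000 m = 2.94×10⁻⁴
On a pressure surface, geostrophic balance gives V_g = (g/f)|∂Z/∂n|:
V_g = 9.81 × 2.94×10⁻⁴ / 5.93×10⁻⁵ = 48.7 m/s

49 m s⁻¹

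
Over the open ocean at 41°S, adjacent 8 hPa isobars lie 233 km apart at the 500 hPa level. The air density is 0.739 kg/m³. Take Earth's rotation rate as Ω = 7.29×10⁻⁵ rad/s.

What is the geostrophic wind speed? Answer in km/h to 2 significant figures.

Coriolis parameter at 41°S:
f = 2Ω sin φ = 2 × 7.29×10⁻⁵ × sin 41° = 9.57×10⁻⁵ s⁻¹
Pressure gradient: |∂P/∂n| = 800 Pa / 233000 m = 3.43×10⁻³ Pa/m
Geostrophic balance (pressure-gradient force = Coriolis force):
V_g = (1/(fρ)) |∂P/∂n| = 3.43×10⁻³ / (9.57×10⁻⁵ × 0.739) = 48.6 m/s
Converting: 48.6 m/s × 3.6 = 170 km/h

170 km/h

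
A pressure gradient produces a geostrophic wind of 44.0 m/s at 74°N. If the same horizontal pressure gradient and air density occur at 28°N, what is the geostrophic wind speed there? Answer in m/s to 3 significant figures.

90.1 m/s

With the same pressure gradient and density, V_g ∝ 1/f ∝ 1/sin φ.
V₂ = V₁ · sin φ₁ / sin φ₂ = 44.0 × sin 74° / sin 28°
V₂ = 44.0 × 0.9613/0.4695 = 90.1 m/s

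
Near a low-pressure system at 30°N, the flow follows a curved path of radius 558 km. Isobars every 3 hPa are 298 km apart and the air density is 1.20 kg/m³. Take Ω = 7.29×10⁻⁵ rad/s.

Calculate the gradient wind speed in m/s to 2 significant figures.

Coriolis parameter at 30°N:
f = 2Ω sin φ = 2 × 7.29×10⁻⁵ × sin 30° = 7.29×10⁻⁵ s⁻¹
Pressure gradient: |∂P/∂n| = 300 Pa / 298000 m = 1.01×10⁻³ Pa/m
Geostrophic speed: V_g = |∂P/∂n|/(fρ) = 1.01×10⁻³/(7.29×10⁻⁵ × 1.20) = 11.5 m/s
Around a low, centrifugal force acts outward with Coriolis, so pressure-gradient force balances both:
(1/ρ)|∂P/∂n| = fV + V²/R  →  V² + fR·V − fR·V_g = 0
With fR = 7.29×10⁻⁵ × 558×10³ m = 40.7 m/s:
V = [−fR + √((fR)² + 4 fR V_g)]/2 = [−40.7 + √(40.7² + 4×40.7×11.5)]/2 = 9.36 m/s
Subgeostrophic (V < V_g = 11.5 m/s), as expected around a low.

9.4 m/s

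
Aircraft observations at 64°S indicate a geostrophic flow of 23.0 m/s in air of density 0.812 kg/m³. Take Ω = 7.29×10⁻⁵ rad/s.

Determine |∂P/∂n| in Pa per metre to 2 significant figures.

Coriolis parameter at 64°S:
f = 2Ω sin φ = 2 × 7.29×10⁻⁵ × sin 64° = 1.31×10⁻⁴ s⁻¹
Geostrophic balance rearranged: |∂P/∂n| = f ρ V_g
|∂P/∂n| = 1.31×10⁻⁴ × 0.812 × 23.0 = 2.45×10⁻³ Pa/m

2.4×10⁻³ Pa/m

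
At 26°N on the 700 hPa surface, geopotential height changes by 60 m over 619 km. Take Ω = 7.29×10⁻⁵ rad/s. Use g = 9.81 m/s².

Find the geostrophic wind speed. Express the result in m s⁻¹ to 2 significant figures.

15 m s⁻¹

Coriolis parameter at 26°N:
f = 2Ω sin φ = 2 × 7.29×10⁻⁵ × sin 26° = 6.39×10⁻⁵ s⁻¹
Height gradient: |∂Z/∂n| = 60 m / 619000 m = 9.69×10⁻⁵
On a pressure surface, geostrophic balance gives V_g = (g/f)|∂Z/∂n|:
V_g = 9.81 × 9.69×10⁻⁵ / 6.39×10⁻⁵ = 14.9 m/s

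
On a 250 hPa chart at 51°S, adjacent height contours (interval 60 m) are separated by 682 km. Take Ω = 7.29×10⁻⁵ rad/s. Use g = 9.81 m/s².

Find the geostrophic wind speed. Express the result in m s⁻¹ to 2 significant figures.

Coriolis parameter at 51°S:
f = 2Ω sin φ = 2 × 7.29×10⁻⁵ × sin 51° = 1.13×10⁻⁴ s⁻¹
Height gradient: |∂Z/∂n| = 60 m / 682000 m = 8.80×10⁻⁵
On a pressure surface, geostrophic balance gives V_g = (g/f)|∂Z/∂n|:
V_g = 9.81 × 8.80×10⁻⁵ / 1.13×10⁻⁴ = 7.62 m/s

7.6 m s⁻¹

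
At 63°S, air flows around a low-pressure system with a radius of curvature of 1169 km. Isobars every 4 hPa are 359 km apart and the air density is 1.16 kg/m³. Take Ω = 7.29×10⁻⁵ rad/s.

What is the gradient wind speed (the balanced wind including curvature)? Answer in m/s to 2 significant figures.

7.1 m/s

Coriolis parameter at 63°S:
f = 2Ω sin φ = 2 × 7.29×10⁻⁵ × sin 63° = 1.30×10⁻⁴ s⁻¹
Pressure gradient: |∂P/∂n| = 400 Pa / 359000 m = 1.11×10⁻³ Pa/m
Geostrophic speed: V_g = |∂P/∂n|/(fρ) = 1.11×10⁻³/(1.30×10⁻⁴ × 1.16) = 7.39 m/s
Around a low, centrifugal force acts outward with Coriolis, so pressure-gradient force balances both:
(1/ρ)|∂P/∂n| = fV + V²/R  →  V² + fR·V − fR·V_g = 0
With fR = 1.30×10⁻⁴ × 1169×10³ m = 152 m/s:
V = [−fR + √((fR)² + 4 fR V_g)]/2 = [−152 + √(152² + 4×152×7.39)]/2 = 7.07 m/s
Subgeostrophic (V < V_g = 7.39 m/s), as expected around a low.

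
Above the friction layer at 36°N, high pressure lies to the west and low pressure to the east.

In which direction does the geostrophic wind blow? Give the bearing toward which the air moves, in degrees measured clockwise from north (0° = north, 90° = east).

The pressure-gradient force points toward the east (bearing 090°).
Geostrophic balance: in the Northern Hemisphere the Coriolis force deflects motion to the right, so the geostrophic wind blows 90° to the right of the pressure-gradient force (low pressure on the left).
Rotating 090° by 90° clockwise gives 180° — the wind blows toward the south.

180°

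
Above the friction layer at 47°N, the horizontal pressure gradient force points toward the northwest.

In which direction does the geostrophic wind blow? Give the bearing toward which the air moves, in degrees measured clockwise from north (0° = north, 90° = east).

045°

The pressure-gradient force points toward the northwest (bearing 315°).
Geostrophic balance: in the Northern Hemisphere the Coriolis force deflects motion to the right, so the geostrophic wind blows 90° to the right of the pressure-gradient force (low pressure on the left).
Rotating 315° by 90° clockwise gives 045° — the wind blows toward the northeast.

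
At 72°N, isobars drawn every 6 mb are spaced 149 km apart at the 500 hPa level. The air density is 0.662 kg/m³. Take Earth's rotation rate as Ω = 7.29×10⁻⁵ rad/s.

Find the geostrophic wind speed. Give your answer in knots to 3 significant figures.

Coriolis parameter at 72°N:
f = 2Ω sin φ = 2 × 7.29×10⁻⁵ × sin 72° = 1.39×10⁻⁴ s⁻¹
Pressure gradient: |∂P/∂n| = 600 Pa / 149000 m = 4.03×10⁻³ Pa/m
Geostrophic balance (pressure-gradient force = Coriolis force):
V_g = (1/(fρ)) |∂P/∂n| = 4.03×10⁻³ / (1.39×10⁻⁴ × 0.662) = 43.9 m/s
Converting: 43.9 m/s × 1.944 = 85.3 knots

85.3 knots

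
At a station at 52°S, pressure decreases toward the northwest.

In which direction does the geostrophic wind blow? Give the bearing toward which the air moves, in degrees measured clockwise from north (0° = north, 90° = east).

The pressure-gradient force points toward the northwest (bearing 315°).
Geostrophic balance: in the Southern Hemisphere the Coriolis force deflects motion to the left, so the geostrophic wind blows 90° to the left of the pressure-gradient force (low pressure on the right).
Rotating 315° by 90° counterclockwise gives 225° — the wind blows toward the southwest.

225°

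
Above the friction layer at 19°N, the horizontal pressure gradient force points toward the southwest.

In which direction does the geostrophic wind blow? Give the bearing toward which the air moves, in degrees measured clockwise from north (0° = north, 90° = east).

315°

The pressure-gradient force points toward the southwest (bearing 225°).
Geostrophic balance: in the Northern Hemisphere the Coriolis force deflects motion to the right, so the geostrophic wind blows 90° to the right of the pressure-gradient force (low pressure on the left).
Rotating 225° by 90° clockwise gives 315° — the wind blows toward the northwest.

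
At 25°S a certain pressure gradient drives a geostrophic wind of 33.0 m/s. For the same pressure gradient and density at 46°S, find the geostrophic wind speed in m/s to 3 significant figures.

19.4 m/s

With the same pressure gradient and density, V_g ∝ 1/f ∝ 1/sin φ.
V₂ = V₁ · sin φ₁ / sin φ₂ = 33.0 × sin 25° / sin 46°
V₂ = 33.0 × 0.4226/0.7193 = 19.4 m/s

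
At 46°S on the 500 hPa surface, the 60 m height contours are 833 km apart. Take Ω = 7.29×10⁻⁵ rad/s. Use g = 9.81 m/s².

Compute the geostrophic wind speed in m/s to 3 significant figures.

Coriolis parameter at 46°S:
f = 2Ω sin φ = 2 × 7.29×10⁻⁵ × sin 46° = 1.05×10⁻⁴ s⁻¹
Height gradient: |∂Z/∂n| = 60 m / 833000 m = 7.20×10⁻⁵
On a pressure surface, geostrophic balance gives V_g = (g/f)|∂Z/∂n|:
V_g = 9.81 × 7.20×10⁻⁵ / 1.05×10⁻⁴ = 6.74 m/s

6.74 m/s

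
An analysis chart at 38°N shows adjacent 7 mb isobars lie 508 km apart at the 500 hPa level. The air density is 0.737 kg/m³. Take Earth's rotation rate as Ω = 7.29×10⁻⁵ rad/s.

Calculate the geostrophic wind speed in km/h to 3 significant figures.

75.0 km/h

Coriolis parameter at 38°N:
f = 2Ω sin φ = 2 × 7.29×10⁻⁵ × sin 38° = 8.98×10⁻⁵ s⁻¹
Pressure gradient: |∂P/∂n| = 700 Pa / 508000 m = 1.38×10⁻³ Pa/m
Geostrophic balance (pressure-gradient force = Coriolis force):
V_g = (1/(fρ)) |∂P/∂n| = 1.38×10⁻³ / (8.98×10⁻⁵ × 0.737) = 20.8 m/s
Converting: 20.8 m/s × 3.6 = 75.0 km/h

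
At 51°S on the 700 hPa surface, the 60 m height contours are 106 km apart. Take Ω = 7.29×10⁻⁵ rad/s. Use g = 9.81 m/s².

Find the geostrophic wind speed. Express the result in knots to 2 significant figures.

95 knots

Coriolis parameter at 51°S:
f = 2Ω sin φ = 2 × 7.29×10⁻⁵ × sin 51° = 1.13×10⁻⁴ s⁻¹
Height gradient: |∂Z/∂n| = 60 m / 106000 m = 5.66×10⁻⁴
On a pressure surface, geostrophic balance gives V_g = (g/f)|∂Z/∂n|:
V_g = 9.81 × 5.66×10⁻⁴ / 1.13×10⁻⁴ = 49.0 m/s
Converting: 49.0 m/s × 1.944 = 95 knots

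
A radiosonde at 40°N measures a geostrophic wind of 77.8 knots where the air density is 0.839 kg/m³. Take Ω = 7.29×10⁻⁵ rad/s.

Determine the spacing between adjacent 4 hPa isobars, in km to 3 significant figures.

127 km

Coriolis parameter at 40°N:
f = 2Ω sin φ = 2 × 7.29×10⁻⁵ × sin 40° = 9.37×10⁻⁵ s⁻¹
Wind speed in SI: 77.8 knots = 40.0 m/s
Geostrophic balance rearranged: |∂P/∂n| = f ρ V_g
|∂P/∂n| = 9.37×10⁻⁵ × 0.839 × 40.0 = 3.15×10⁻³ Pa/m
Isobar spacing: Δn = ΔP/|∂P/∂n| = 400 Pa / 3.15×10⁻³ Pa/m = 127103 m ≈ 127 km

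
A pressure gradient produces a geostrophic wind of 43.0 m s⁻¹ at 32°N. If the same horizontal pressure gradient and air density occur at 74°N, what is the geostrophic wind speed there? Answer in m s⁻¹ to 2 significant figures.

24 m s⁻¹

With the same pressure gradient and density, V_g ∝ 1/f ∝ 1/sin φ.
V₂ = V₁ · sin φ₁ / sin φ₂ = 43.0 × sin 32° / sin 74°
V₂ = 43.0 × 0.5299/0.9613 = 24 m s⁻¹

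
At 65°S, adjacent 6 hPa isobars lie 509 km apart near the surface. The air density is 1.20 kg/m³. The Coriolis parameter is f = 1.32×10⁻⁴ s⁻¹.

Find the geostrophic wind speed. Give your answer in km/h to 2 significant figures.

27 km/h

Pressure gradient: |∂P/∂n| = 600 Pa / 509000 m = 1.18×10⁻³ Pa/m
Geostrophic balance (pressure-gradient force = Coriolis force):
V_g = (1/(fρ)) |∂P/∂n| = 1.18×10⁻³ / (1.32×10⁻⁴ × 1.20) = 7.44 m/s
Converting: 7.44 m/s × 3.6 = 27 km/h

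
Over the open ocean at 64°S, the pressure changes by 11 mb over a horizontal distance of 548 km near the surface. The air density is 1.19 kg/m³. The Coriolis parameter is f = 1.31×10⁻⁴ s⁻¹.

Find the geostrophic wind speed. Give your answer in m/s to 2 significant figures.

13 m/s

Pressure gradient: |∂P/∂n| = 1100 Pa / 548000 m = 2.01×10⁻³ Pa/m
Geostrophic balance (pressure-gradient force = Coriolis force):
V_g = (1/(fρ)) |∂P/∂n| = 2.01×10⁻³ / (1.31×10⁻⁴ × 1.19) = 12.9 m/s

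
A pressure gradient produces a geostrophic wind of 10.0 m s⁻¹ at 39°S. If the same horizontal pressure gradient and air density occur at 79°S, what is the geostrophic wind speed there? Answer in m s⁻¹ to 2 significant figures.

6.4 m s⁻¹

With the same pressure gradient and density, V_g ∝ 1/f ∝ 1/sin φ.
V₂ = V₁ · sin φ₁ / sin φ₂ = 10.0 × sin 39° / sin 79°
V₂ = 10.0 × 0.6293/0.9816 = 6.4 m s⁻¹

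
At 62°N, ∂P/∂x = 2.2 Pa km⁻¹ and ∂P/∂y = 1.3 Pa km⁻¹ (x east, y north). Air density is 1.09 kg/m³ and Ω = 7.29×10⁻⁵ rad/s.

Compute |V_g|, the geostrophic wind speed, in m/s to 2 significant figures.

18 m/s

Coriolis parameter at 62°N:
f = 2Ω sin φ = 2 × 7.29×10⁻⁵ × sin 62° = 1.29×10⁻⁴ s⁻¹
Component geostrophic relations (x east, y north):
u_g = −(1/(fρ)) ∂P/∂y,  v_g = (1/(fρ)) ∂P/∂x
u_g = −(1.3×10⁻³)/(1.29×10⁻⁴ × 1.09) = −9.26 m/s;  v_g = (2.2×10⁻³)/(1.29×10⁻⁴ × 1.09) = 15.7 m/s
|V_g| = √(u_g² + v_g²) = 18.2 m/s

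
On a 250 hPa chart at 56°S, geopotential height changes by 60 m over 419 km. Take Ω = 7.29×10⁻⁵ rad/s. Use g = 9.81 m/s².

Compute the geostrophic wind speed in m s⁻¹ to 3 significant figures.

11.6 m s⁻¹

Coriolis parameter at 56°S:
f = 2Ω sin φ = 2 × 7.29×10⁻⁵ × sin 56° = 1.21×10⁻⁴ s⁻¹
Height gradient: |∂Z/∂n| = 60 m / 419000 m = 1.43×10⁻⁴
On a pressure surface, geostrophic balance gives V_g = (g/f)|∂Z/∂n|:
V_g = 9.81 × 1.43×10⁻⁴ / 1.21×10⁻⁴ = 11.6 m/s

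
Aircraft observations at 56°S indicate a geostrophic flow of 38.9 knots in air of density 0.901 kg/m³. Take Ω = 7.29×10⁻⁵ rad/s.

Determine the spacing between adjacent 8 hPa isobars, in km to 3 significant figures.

367 km

Coriolis parameter at 56°S:
f = 2Ω sin φ = 2 × 7.29×10⁻⁵ × sin 56° = 1.21×10⁻⁴ s⁻¹
Wind speed in SI: 38.9 knots = 20.0 m/s
Geostrophic balance rearranged: |∂P/∂n| = f ρ V_g
|∂P/∂n| = 1.21×10⁻⁴ × 0.901 × 20.0 = 2.18×10⁻³ Pa/m
Isobar spacing: Δn = ΔP/|∂P/∂n| = 800 Pa / 2.18×10⁻³ Pa/m = 367067 m ≈ 367 km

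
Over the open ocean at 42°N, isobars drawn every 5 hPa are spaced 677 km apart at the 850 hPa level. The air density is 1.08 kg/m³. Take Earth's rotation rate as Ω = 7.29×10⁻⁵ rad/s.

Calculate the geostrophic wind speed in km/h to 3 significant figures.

25.2 km/h

Coriolis parameter at 42°N:
f = 2Ω sin φ = 2 × 7.29×10⁻⁵ × sin 42° = 9.76×10⁻⁵ s⁻¹
Pressure gradient: |∂P/∂n| = 500 Pa / 677000 m = 7.39×10⁻⁴ Pa/m
Geostrophic balance (pressure-gradient force = Coriolis force):
V_g = (1/(fρ)) |∂P/∂n| = 7.39×10⁻⁴ / (9.76×10⁻⁵ × 1.08) = 7.01 m/s
Converting: 7.01 m/s × 3.6 = 25.2 km/h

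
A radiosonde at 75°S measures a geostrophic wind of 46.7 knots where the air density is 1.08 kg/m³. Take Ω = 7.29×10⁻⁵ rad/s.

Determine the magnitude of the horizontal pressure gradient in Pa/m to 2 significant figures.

3.7×10⁻³ Pa/m

Coriolis parameter at 75°S:
f = 2Ω sin φ = 2 × 7.29×10⁻⁵ × sin 75° = 1.41×10⁻⁴ s⁻¹
Wind speed in SI: 46.7 knots = 24.0 m/s
Geostrophic balance rearranged: |∂P/∂n| = f ρ V_g
|∂P/∂n| = 1.41×10⁻⁴ × 1.08 × 24.0 = 3.65×10⁻³ Pa/m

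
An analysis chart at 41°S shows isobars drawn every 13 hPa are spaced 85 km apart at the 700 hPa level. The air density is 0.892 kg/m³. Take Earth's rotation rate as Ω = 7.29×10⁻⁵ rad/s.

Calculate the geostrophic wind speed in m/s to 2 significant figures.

180 m/s

Coriolis parameter at 41°S:
f = 2Ω sin φ = 2 × 7.29×10⁻⁵ × sin 41° = 9.57×10⁻⁵ s⁻¹
Pressure gradient: |∂P/∂n| = 1300 Pa / 85000 m = 1.53×10⁻² Pa/m
Geostrophic balance (pressure-gradient force = Coriolis force):
V_g = (1/(fρ)) |∂P/∂n| = 1.53×10⁻² / (9.57×10⁻⁵ × 0.892) = 179 m/s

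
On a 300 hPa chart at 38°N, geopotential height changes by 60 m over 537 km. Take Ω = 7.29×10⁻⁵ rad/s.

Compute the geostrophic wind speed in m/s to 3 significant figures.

Coriolis parameter at 38°N:
f = 2Ω sin φ = 2 × 7.29×10⁻⁵ × sin 38° = 8.98×10⁻⁵ s⁻¹
Height gradient: |∂Z/∂n| = 60 m / 537000 m = 1.12×10⁻⁴
On a pressure surface, geostrophic balance gives V_g = (g/f)|∂Z/∂n|:
V_g = 9.81 × 1.12×10⁻⁴ / 8.98×10⁻⁵ = 12.2 m/s

12.2 m/s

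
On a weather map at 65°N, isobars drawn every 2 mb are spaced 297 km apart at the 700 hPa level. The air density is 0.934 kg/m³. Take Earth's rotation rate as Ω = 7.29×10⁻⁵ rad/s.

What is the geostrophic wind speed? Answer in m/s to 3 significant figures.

Coriolis parameter at 65°N:
f = 2Ω sin φ = 2 × 7.29×10⁻⁵ × sin 65° = 1.32×10⁻⁴ s⁻¹
Pressure gradient: |∂P/∂n| = 200 Pa / 297000 m = 6.73×10⁻⁴ Pa/m
Geostrophic balance (pressure-gradient force = Coriolis force):
V_g = (1/(fρ)) |∂P/∂n| = 6.73×10⁻⁴ / (1.32×10⁻⁴ × 0.934) = 5.46 m/s

5.46 m/s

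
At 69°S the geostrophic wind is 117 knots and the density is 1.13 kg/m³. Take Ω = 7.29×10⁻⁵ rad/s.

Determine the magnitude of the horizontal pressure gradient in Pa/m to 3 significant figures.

Coriolis parameter at 69°S:
f = 2Ω sin φ = 2 × 7.29×10⁻⁵ × sin 69° = 1.36×10⁻⁴ s⁻¹
Wind speed in SI: 117 knots = 60.2 m/s
Geostrophic balance rearranged: |∂P/∂n| = f ρ V_g
|∂P/∂n| = 1.36×10⁻⁴ × 1.13 × 60.2 = 9.26×10⁻³ Pa/m

9.26×10⁻³ Pa/m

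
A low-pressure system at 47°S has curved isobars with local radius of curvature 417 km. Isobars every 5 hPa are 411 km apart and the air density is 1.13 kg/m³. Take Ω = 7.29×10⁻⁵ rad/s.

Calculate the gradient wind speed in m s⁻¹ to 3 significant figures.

Coriolis parameter at 47°S:
f = 2Ω sin φ = 2 × 7.29×10⁻⁵ × sin 47° = 1.07×10⁻⁴ s⁻¹
Pressure gradient: |∂P/∂n| = 500 Pa / 411000 m = 1.22×10⁻³ Pa/m
Geostrophic speed: V_g = |∂P/∂n|/(fρ) = 1.22×10⁻³/(1.07×10⁻⁴ × 1.13) = 10.1 m/s
Around a low, centrifugal force acts outward with Coriolis, so pressure-gradient force balances both:
(1/ρ)|∂P/∂n| = fV + V²/R  →  V² + fR·V − fR·V_g = 0
With fR = 1.07×10⁻⁴ × 417×10³ m = 44.5 m/s:
V = [−fR + √((fR)² + 4 fR V_g)]/2 = [−44.5 + √(44.5² + 4×44.5×10.1)]/2 = 8.48 m/s
Subgeostrophic (V < V_g = 10.1 m/s), as expected around a low.

8.48 m s⁻¹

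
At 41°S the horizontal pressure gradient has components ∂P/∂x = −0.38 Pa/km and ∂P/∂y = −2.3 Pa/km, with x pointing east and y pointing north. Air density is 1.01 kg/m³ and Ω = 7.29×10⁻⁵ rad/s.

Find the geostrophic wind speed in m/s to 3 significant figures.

24.1 m/s

Coriolis parameter at 41°S:
f = 2Ω sin φ = 2 × 7.29×10⁻⁵ × sin 41° = 9.57×10⁻⁵ s⁻¹
In the Southern Hemisphere f is negative: f = −9.57×10⁻⁵ s⁻¹.
Component geostrophic relations (x east, y north):
u_g = −(1/(fρ)) ∂P/∂y,  v_g = (1/(fρ)) ∂P/∂x
u_g = −(−2.3×10⁻³)/(−9.57×10⁻⁵ × 1.01) = −23.8 m/s;  v_g = (−0.38×10⁻³)/(−9.57×10⁻⁵ × 1.01) = 3.93 m/s
|V_g| = √(u_g² + v_g²) = 24.1 m/s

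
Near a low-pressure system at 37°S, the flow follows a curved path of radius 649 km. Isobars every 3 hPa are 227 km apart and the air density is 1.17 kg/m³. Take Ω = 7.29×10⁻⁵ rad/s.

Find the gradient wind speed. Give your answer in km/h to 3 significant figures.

Coriolis parameter at 37°S:
f = 2Ω sin φ = 2 × 7.29×10⁻⁵ × sin 37° = 8.77×10⁻⁵ s⁻¹
Pressure gradient: |∂P/∂n| = 300 Pa / 227000 m = 1.32×10⁻³ Pa/m
Geostrophic speed: V_g = |∂P/∂n|/(fρ) = 1.32×10⁻³/(8.77×10⁻⁵ × 1.17) = 12.9 m/s
Around a low, centrifugal force acts outward with Coriolis, so pressure-gradient force balances both:
(1/ρ)|∂P/∂n| = fV + V²/R  →  V² + fR·V − fR·V_g = 0
With fR = 8.77×10⁻⁵ × 649×10³ m = 56.9 m/s:
V = [−fR + √((fR)² + 4 fR V_g)]/2 = [−56.9 + √(56.9² + 4×56.9×12.9)]/2 = 10.8 m/s
Subgeostrophic (V < V_g = 12.9 m/s), as expected around a low.
Converting: 10.8 m/s × 3.6 = 38.9 km/h

38.9 km/h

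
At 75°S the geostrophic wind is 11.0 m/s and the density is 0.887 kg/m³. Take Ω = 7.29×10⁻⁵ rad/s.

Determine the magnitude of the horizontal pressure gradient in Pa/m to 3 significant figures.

Coriolis parameter at 75°S:
f = 2Ω sin φ = 2 × 7.29×10⁻⁵ × sin 75° = 1.41×10⁻⁴ s⁻¹
Geostrophic balance rearranged: |∂P/∂n| = f ρ V_g
|∂P/∂n| = 1.41×10⁻⁴ × 0.887 × 11.0 = 1.37×10⁻³ Pa/m

1.37×10⁻³ Pa/m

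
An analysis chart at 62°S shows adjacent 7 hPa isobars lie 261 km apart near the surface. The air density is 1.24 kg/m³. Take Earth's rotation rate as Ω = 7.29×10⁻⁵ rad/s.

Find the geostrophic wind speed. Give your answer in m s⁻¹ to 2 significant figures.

Coriolis parameter at 62°S:
f = 2Ω sin φ = 2 × 7.29×10⁻⁵ × sin 62° = 1.29×10⁻⁴ s⁻¹
Pressure gradient: |∂P/∂n| = 700 Pa / 261000 m = 2.68×10⁻³ Pa/m
Geostrophic balance (pressure-gradient force = Coriolis force):
V_g = (1/(fρ)) |∂P/∂n| = 2.68×10⁻³ / (1.29×10⁻⁴ × 1.24) = 16.8 m/s

17 m s⁻¹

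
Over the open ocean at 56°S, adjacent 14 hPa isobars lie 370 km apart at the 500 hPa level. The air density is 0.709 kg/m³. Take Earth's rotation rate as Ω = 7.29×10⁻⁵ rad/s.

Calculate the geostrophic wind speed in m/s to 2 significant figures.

Coriolis parameter at 56°S:
f = 2Ω sin φ = 2 × 7.29×10⁻⁵ × sin 56° = 1.21×10⁻⁴ s⁻¹
Pressure gradient: |∂P/∂n| = 1400 Pa / 370000 m = 3.78×10⁻³ Pa/m
Geostrophic balance (pressure-gradient force = Coriolis force):
V_g = (1/(fρ)) |∂P/∂n| = 3.78×10⁻³ / (1.21×10⁻⁴ × 0.709) = 44.2 m/s

44 m/s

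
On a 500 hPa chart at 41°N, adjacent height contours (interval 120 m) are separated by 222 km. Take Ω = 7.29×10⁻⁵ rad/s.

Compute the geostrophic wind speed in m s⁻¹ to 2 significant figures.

55 m s⁻¹

Coriolis parameter at 41°N:
f = 2Ω sin φ = 2 × 7.29×10⁻⁵ × sin 41° = 9.57×10⁻⁵ s⁻¹
Height gradient: |∂Z/∂n| = 120 m / 222000 m = 5.41×10⁻⁴
On a pressure surface, geostrophic balance gives V_g = (g/f)|∂Z/∂n|:
V_g = 9.81 × 5.41×10⁻⁴ / 9.57×10⁻⁵ = 55.4 m/s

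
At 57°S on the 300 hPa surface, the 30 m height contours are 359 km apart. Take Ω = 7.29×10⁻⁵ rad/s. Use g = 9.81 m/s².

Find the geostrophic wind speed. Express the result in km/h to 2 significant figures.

24 km/h

Coriolis parameter at 57°S:
f = 2Ω sin φ = 2 × 7.29×10⁻⁵ × sin 57° = 1.22×10⁻⁴ s⁻¹
Height gradient: |∂Z/∂n| = 30 m / 359000 m = 8.36×10⁻⁵
On a pressure surface, geostrophic balance gives V_g = (g/f)|∂Z/∂n|:
V_g = 9.81 × 8.36×10⁻⁵ / 1.22×10⁻⁴ = 6.70 m/s
Converting: 6.70 m/s × 3.6 = 24 km/h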